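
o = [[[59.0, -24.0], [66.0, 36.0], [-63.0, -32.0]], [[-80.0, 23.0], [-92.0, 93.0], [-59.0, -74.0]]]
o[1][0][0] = -80.0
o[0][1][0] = 66.0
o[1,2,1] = -74.0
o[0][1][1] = 36.0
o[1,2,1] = -74.0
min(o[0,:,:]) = -63.0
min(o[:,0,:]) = -80.0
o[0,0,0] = 59.0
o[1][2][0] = -59.0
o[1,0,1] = 23.0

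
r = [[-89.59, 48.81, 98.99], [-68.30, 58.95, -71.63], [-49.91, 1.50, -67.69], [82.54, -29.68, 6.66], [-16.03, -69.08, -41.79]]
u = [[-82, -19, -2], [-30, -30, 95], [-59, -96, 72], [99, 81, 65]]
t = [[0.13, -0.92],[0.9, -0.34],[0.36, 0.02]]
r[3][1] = -29.68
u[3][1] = 81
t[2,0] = 0.358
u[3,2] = 65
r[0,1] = 48.81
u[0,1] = -19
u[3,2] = 65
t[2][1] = 0.02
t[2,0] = 0.358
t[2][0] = 0.358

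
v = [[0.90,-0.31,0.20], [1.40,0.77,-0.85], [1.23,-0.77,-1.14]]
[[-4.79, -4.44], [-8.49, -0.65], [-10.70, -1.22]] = v@[[-5.36,-3.58], [1.54,1.48], [2.56,-3.79]]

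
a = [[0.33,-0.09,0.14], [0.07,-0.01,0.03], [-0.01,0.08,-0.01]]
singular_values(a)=[0.38, 0.07, 0.0]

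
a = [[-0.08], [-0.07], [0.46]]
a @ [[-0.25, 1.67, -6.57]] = [[0.02, -0.13, 0.53], [0.02, -0.12, 0.46], [-0.12, 0.77, -3.02]]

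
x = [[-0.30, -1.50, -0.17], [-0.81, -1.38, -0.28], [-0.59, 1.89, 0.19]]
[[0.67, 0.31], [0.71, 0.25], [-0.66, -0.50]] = x@[[-0.18,0.13], [-0.41,-0.19], [0.02,-0.35]]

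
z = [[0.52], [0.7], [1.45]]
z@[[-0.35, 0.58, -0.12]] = [[-0.18,0.30,-0.06], [-0.24,0.41,-0.08], [-0.51,0.84,-0.17]]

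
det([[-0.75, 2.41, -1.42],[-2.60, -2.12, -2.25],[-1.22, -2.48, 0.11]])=6.181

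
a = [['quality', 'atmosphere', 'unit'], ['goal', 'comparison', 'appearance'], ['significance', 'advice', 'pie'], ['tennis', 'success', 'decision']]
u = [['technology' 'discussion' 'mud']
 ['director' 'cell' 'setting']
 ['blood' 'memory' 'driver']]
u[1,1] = 'cell'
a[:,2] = ['unit', 'appearance', 'pie', 'decision']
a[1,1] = 'comparison'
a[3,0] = 'tennis'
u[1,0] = 'director'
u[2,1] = 'memory'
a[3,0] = 'tennis'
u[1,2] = 'setting'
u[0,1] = 'discussion'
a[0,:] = ['quality', 'atmosphere', 'unit']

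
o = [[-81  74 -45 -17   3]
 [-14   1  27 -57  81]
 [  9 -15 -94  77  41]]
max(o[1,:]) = 81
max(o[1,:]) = 81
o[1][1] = 1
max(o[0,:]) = 74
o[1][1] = 1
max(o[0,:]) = 74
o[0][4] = 3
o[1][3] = -57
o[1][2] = 27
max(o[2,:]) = 77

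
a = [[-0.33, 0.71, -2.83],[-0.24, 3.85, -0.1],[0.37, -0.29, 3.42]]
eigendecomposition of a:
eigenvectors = [[0.99, -0.37, -0.64], [0.06, -0.87, -0.11], [-0.1, 0.32, 0.76]]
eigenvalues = [0.0, 3.78, 3.15]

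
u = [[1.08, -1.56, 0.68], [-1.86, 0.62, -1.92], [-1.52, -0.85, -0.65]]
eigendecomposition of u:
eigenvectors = [[-0.20,-0.75,-0.72],  [-0.68,0.63,0.15],  [-0.70,0.21,0.68]]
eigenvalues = [-1.9, 2.19, 0.76]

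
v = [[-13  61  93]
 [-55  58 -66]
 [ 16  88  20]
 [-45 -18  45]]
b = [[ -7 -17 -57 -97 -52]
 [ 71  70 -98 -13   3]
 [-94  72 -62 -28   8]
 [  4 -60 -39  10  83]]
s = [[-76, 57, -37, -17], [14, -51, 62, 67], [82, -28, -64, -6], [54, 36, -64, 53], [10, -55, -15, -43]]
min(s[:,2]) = -64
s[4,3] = -43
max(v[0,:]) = 93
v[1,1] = 58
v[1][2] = -66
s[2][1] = -28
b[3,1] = -60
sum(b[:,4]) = 42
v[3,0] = -45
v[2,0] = 16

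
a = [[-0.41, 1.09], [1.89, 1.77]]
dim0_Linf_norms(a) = [1.89, 1.77]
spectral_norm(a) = 2.64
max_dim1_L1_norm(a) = 3.66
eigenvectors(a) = [[-0.84, -0.35],[0.55, -0.94]]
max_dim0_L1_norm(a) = 2.86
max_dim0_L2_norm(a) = 2.08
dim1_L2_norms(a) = [1.16, 2.59]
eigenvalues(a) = [-1.12, 2.48]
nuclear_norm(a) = 3.69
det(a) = -2.79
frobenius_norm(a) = 2.84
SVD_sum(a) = [[0.36, 0.4], [1.73, 1.91]] + [[-0.77, 0.69],[0.16, -0.14]]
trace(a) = 1.36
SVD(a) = [[0.2, 0.98], [0.98, -0.20]] @ diag([2.6350544065359767, 1.0572077726706952]) @ [[0.67, 0.74],[-0.74, 0.67]]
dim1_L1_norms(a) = [1.5, 3.66]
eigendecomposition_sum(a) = [[-0.90, 0.34], [0.59, -0.22]] + [[0.49, 0.75],[1.3, 1.99]]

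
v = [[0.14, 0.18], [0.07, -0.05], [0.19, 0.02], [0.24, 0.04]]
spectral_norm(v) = 0.36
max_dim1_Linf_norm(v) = 0.24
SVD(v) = [[-0.54,0.78], [-0.13,-0.46], [-0.51,-0.31], [-0.66,-0.30]] @ diag([0.36229395932427305, 0.1544120689491014]) @ [[-0.94, -0.35], [-0.35, 0.94]]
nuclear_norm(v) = 0.52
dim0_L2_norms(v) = [0.34, 0.19]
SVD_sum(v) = [[0.18, 0.07], [0.05, 0.02], [0.17, 0.06], [0.22, 0.08]] + [[-0.04, 0.11], [0.02, -0.07], [0.02, -0.04], [0.02, -0.04]]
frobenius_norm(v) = 0.39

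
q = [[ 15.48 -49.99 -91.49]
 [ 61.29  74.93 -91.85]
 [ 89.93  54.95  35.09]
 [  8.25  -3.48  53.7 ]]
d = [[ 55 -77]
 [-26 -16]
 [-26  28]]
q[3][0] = 8.25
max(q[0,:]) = 15.48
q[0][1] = -49.99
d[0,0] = 55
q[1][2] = -91.85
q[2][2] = 35.09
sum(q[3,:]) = 58.47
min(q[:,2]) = -91.85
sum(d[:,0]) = 3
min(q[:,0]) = 8.25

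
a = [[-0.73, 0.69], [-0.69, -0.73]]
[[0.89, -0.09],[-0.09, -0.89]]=a @ [[-0.58, 0.67], [0.67, 0.58]]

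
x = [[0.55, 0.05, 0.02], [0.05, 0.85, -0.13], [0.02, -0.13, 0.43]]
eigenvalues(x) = [0.89, 0.55, 0.39]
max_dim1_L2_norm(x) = 0.86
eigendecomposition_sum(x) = [[0.01, 0.11, -0.03], [0.11, 0.82, -0.23], [-0.03, -0.23, 0.06]] + [[0.52, -0.03, 0.12], [-0.03, 0.0, -0.01], [0.12, -0.01, 0.03]] + [[0.02, -0.02, -0.07], [-0.02, 0.03, 0.10], [-0.07, 0.10, 0.34]]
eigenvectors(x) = [[0.12,0.97,-0.20],[0.96,-0.06,0.28],[-0.26,0.23,0.94]]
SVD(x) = [[-0.12, 0.97, -0.2], [-0.96, -0.06, 0.28], [0.26, 0.23, 0.94]] @ diag([0.8923218218491331, 0.5514271734510847, 0.3862510046997822]) @ [[-0.12, -0.96, 0.26], [0.97, -0.06, 0.23], [-0.2, 0.28, 0.94]]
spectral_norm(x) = 0.89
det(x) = 0.19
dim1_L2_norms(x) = [0.55, 0.86, 0.45]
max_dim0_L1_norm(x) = 1.03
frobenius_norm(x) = 1.12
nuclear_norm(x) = 1.83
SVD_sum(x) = [[0.01, 0.11, -0.03], [0.11, 0.82, -0.23], [-0.03, -0.23, 0.06]] + [[0.52, -0.03, 0.12], [-0.03, 0.00, -0.01], [0.12, -0.01, 0.03]] + [[0.02, -0.02, -0.07], [-0.02, 0.03, 0.10], [-0.07, 0.1, 0.34]]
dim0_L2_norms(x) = [0.55, 0.86, 0.45]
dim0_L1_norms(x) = [0.62, 1.03, 0.58]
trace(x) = 1.83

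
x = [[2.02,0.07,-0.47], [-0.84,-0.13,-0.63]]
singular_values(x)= [2.2, 0.77]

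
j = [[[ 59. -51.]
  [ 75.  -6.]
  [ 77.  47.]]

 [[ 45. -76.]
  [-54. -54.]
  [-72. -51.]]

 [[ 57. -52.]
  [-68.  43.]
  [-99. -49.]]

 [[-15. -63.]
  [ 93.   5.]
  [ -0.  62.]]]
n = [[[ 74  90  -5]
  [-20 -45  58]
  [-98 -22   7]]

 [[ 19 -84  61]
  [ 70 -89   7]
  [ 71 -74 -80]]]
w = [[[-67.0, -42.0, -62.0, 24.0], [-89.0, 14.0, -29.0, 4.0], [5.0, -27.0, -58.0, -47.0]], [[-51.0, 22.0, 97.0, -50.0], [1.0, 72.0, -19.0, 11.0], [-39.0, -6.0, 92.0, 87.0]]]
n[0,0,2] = -5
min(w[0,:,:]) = -89.0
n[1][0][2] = 61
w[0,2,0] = 5.0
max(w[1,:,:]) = 97.0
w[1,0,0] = -51.0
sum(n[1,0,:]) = -4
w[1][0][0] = -51.0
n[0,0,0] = 74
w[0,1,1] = 14.0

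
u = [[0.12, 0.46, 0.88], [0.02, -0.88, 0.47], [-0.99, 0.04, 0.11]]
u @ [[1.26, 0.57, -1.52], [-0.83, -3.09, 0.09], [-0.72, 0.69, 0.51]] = [[-0.86, -0.75, 0.31], [0.42, 3.05, 0.13], [-1.36, -0.61, 1.56]]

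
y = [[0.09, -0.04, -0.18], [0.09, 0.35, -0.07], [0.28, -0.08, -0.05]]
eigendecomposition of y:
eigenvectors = [[-0.22-0.58j, -0.22+0.58j, 0.01+0.00j],[(-0.14+0.06j), (-0.14-0.06j), (-0.98+0j)],[-0.77+0.00j, -0.77-0.00j, (0.2+0j)]]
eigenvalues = [(0.01+0.22j), (0.01-0.22j), (0.36+0j)]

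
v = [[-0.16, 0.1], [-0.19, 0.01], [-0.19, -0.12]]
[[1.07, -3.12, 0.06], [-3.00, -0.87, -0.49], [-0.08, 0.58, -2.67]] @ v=[[0.41, 0.07], [0.74, -0.25], [0.41, 0.32]]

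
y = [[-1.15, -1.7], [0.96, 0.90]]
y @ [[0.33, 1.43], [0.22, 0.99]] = [[-0.75, -3.33], [0.51, 2.26]]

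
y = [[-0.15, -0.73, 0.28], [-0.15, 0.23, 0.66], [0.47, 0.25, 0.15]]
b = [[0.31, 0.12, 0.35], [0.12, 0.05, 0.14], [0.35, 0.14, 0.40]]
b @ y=[[0.1,-0.11,0.22], [0.04,-0.04,0.09], [0.11,-0.12,0.25]]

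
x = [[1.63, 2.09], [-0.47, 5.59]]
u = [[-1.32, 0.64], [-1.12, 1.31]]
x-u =[[2.95,  1.45], [0.65,  4.28]]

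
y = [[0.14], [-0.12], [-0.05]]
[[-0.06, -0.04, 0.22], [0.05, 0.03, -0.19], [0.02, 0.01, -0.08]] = y@[[-0.43, -0.25, 1.58]]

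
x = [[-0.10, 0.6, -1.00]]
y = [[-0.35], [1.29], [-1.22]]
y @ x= [[0.03,-0.21,0.35], [-0.13,0.77,-1.29], [0.12,-0.73,1.22]]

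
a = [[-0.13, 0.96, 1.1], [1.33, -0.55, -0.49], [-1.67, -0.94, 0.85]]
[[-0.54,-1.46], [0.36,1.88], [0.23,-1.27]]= a @ [[0.05,  0.89], [-0.43,  -0.75], [-0.11,  -0.57]]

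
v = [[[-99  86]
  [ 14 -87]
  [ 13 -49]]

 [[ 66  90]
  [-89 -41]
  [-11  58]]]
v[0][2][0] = 13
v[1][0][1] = 90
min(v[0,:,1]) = -87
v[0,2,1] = -49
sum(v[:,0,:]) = 143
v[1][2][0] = -11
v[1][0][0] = 66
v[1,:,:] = [[66, 90], [-89, -41], [-11, 58]]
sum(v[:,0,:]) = 143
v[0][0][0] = -99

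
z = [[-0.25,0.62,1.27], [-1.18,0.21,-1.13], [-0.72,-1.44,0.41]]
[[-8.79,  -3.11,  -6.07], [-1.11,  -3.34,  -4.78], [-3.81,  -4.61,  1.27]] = z@[[5.52, 4.58, 5.11], [-1.56, 0.41, -3.96], [-5.07, -1.75, -1.84]]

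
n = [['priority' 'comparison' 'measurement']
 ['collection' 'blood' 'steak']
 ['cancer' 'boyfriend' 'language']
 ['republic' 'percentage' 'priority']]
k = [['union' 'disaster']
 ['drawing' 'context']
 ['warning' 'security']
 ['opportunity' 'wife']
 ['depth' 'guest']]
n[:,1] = ['comparison', 'blood', 'boyfriend', 'percentage']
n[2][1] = 'boyfriend'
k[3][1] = 'wife'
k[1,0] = 'drawing'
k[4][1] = 'guest'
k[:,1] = ['disaster', 'context', 'security', 'wife', 'guest']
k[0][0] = 'union'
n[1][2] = 'steak'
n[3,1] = 'percentage'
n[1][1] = 'blood'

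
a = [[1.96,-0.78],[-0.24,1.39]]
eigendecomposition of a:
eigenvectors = [[0.96, 0.70], [-0.29, 0.72]]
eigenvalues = [2.19, 1.16]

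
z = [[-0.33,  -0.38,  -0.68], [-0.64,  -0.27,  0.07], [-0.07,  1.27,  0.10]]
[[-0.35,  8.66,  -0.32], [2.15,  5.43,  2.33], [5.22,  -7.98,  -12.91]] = z @ [[-4.87, -6.55, 1.42], [3.78, -6.16, -10.53], [0.76, -6.12, 5.66]]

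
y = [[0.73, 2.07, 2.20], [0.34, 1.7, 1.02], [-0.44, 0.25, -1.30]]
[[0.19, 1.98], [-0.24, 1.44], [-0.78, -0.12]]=y@[[0.27, -0.53], [-0.45, 0.71], [0.42, 0.41]]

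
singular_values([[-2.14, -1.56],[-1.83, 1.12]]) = [2.88, 1.82]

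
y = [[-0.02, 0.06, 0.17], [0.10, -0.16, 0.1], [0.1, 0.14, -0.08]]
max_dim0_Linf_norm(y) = 0.17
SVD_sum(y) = [[0.00, -0.05, 0.05], [0.01, -0.14, 0.13], [-0.01, 0.11, -0.1]] + [[-0.05, 0.1, 0.12], [0.02, -0.04, -0.04], [-0.00, 0.0, 0.0]] + [[0.03, 0.01, 0.01], [0.08, 0.02, 0.02], [0.11, 0.02, 0.02]]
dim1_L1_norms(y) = [0.25, 0.36, 0.32]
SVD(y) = [[0.27, -0.94, 0.19], [0.75, 0.33, 0.58], [-0.61, -0.01, 0.79]] @ diag([0.253352272628823, 0.17583475192851447, 0.1392650924246572]) @ [[0.03, -0.74, 0.67], [0.29, -0.63, -0.72], [0.96, 0.22, 0.19]]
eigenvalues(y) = [0.15, -0.19, -0.22]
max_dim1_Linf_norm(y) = 0.17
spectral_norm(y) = 0.25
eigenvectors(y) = [[-0.71, -0.70, -0.53], [-0.41, -0.06, -0.38], [-0.56, 0.71, 0.76]]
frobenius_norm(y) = 0.34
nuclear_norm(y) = 0.57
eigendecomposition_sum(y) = [[0.07, 0.04, 0.07],[0.04, 0.03, 0.04],[0.05, 0.04, 0.06]] + [[-0.2,  0.31,  0.02], [-0.02,  0.03,  0.0], [0.20,  -0.32,  -0.02]] + [[0.11, -0.30, 0.08], [0.08, -0.21, 0.06], [-0.15, 0.42, -0.12]]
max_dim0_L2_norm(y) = 0.22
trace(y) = -0.26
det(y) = 0.01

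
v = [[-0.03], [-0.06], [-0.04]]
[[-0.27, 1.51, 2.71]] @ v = [[-0.19]]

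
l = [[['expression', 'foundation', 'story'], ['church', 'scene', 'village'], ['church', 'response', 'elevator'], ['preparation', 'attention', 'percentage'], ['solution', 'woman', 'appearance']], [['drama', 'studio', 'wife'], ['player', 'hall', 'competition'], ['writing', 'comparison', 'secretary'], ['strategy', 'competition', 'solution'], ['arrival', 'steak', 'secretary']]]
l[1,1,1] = 'hall'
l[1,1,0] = 'player'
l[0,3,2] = 'percentage'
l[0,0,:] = ['expression', 'foundation', 'story']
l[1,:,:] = [['drama', 'studio', 'wife'], ['player', 'hall', 'competition'], ['writing', 'comparison', 'secretary'], ['strategy', 'competition', 'solution'], ['arrival', 'steak', 'secretary']]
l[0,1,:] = ['church', 'scene', 'village']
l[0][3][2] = 'percentage'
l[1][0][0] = 'drama'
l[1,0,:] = ['drama', 'studio', 'wife']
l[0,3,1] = 'attention'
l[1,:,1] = ['studio', 'hall', 'comparison', 'competition', 'steak']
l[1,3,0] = 'strategy'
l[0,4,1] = 'woman'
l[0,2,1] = 'response'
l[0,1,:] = ['church', 'scene', 'village']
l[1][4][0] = 'arrival'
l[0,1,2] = 'village'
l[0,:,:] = [['expression', 'foundation', 'story'], ['church', 'scene', 'village'], ['church', 'response', 'elevator'], ['preparation', 'attention', 'percentage'], ['solution', 'woman', 'appearance']]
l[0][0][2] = 'story'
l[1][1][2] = 'competition'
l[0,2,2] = 'elevator'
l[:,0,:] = [['expression', 'foundation', 'story'], ['drama', 'studio', 'wife']]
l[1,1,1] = 'hall'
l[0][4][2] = 'appearance'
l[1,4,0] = 'arrival'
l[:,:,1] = [['foundation', 'scene', 'response', 'attention', 'woman'], ['studio', 'hall', 'comparison', 'competition', 'steak']]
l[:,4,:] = [['solution', 'woman', 'appearance'], ['arrival', 'steak', 'secretary']]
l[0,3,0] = 'preparation'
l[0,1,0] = 'church'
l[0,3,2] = 'percentage'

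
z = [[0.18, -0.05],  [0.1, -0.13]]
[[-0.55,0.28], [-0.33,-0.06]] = z@[[-2.98, 2.15], [0.28, 2.13]]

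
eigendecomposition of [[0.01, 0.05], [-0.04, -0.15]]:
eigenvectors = [[0.96, -0.32], [-0.26, 0.95]]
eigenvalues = [-0.0, -0.14]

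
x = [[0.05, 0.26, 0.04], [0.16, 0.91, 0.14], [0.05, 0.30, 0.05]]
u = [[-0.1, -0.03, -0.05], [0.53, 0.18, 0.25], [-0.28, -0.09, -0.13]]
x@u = [[0.12, 0.04, 0.06], [0.43, 0.15, 0.20], [0.14, 0.05, 0.07]]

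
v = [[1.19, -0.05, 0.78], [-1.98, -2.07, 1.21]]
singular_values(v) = [3.14, 1.35]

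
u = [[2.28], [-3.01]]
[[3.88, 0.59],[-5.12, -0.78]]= u@[[1.7,0.26]]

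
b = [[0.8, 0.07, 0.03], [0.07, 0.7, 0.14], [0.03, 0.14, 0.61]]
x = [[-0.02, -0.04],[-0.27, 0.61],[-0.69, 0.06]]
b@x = [[-0.06, 0.01], [-0.29, 0.43], [-0.46, 0.12]]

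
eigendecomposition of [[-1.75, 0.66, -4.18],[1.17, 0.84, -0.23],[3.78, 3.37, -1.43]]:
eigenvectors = [[(-0.71+0j),(-0.71-0j),0.56+0.00j], [0.06+0.20j,(0.06-0.2j),-0.76+0.00j], [0.12+0.67j,(0.12-0.67j),(-0.34+0j)]]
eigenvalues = [(-1.11+3.76j), (-1.11-3.76j), (-0.13+0j)]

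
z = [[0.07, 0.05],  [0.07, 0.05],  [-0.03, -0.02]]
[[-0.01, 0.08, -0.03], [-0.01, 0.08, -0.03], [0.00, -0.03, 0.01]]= z @ [[-0.08,0.55,-0.24], [-0.11,0.73,-0.19]]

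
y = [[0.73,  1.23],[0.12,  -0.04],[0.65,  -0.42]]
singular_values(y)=[1.43, 0.78]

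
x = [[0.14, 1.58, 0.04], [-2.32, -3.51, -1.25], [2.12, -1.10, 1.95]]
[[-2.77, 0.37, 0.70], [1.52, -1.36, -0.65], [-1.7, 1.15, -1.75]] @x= [[0.24,  -6.45,  0.79], [1.99,  7.89,  0.49], [-6.62,  -4.80,  -4.92]]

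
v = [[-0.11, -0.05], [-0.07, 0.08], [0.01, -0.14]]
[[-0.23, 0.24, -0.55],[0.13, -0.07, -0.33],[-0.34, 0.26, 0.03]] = v @ [[0.97,-1.28,4.90], [2.47,-1.98,0.17]]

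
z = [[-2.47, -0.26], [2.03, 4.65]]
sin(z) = [[-0.68, 0.01], [-0.09, -0.99]]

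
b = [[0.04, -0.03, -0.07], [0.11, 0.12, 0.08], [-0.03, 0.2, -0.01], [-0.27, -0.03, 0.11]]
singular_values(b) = [0.31, 0.24, 0.11]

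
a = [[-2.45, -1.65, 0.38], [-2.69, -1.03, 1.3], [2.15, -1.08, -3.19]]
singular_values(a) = [5.19, 2.81, 0.0]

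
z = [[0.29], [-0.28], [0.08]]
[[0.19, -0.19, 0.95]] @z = [[0.18]]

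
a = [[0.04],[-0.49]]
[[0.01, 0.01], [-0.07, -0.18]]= a@[[0.14, 0.37]]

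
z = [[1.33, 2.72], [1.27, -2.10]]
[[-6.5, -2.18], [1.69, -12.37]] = z @ [[-1.45, -6.12], [-1.68, 2.19]]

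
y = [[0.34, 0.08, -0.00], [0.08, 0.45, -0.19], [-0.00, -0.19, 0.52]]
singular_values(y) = [0.69, 0.38, 0.25]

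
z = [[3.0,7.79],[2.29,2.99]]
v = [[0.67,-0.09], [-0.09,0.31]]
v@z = [[1.80, 4.95],[0.44, 0.23]]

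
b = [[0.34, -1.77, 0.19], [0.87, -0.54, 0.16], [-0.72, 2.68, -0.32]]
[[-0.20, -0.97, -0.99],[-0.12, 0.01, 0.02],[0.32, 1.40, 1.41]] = b @[[0.10, 0.61, 0.46], [-0.01, 0.5, 0.61], [-1.3, -1.55, -0.34]]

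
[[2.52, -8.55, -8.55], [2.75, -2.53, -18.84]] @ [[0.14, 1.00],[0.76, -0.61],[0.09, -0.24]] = [[-6.91, 9.79], [-3.23, 8.81]]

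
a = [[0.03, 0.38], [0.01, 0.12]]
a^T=[[0.03, 0.01], [0.38, 0.12]]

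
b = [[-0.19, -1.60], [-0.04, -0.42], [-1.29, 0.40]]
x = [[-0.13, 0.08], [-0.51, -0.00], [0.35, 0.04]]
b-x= [[-0.06, -1.68], [0.47, -0.42], [-1.64, 0.36]]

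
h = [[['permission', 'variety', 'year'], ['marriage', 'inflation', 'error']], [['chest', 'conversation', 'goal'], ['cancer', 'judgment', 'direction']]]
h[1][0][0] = 'chest'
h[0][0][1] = 'variety'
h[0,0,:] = ['permission', 'variety', 'year']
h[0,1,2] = 'error'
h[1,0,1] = 'conversation'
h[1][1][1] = 'judgment'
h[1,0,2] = 'goal'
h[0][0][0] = 'permission'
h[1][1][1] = 'judgment'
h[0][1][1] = 'inflation'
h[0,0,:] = ['permission', 'variety', 'year']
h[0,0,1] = 'variety'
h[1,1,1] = 'judgment'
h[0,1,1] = 'inflation'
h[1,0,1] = 'conversation'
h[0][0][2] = 'year'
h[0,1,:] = ['marriage', 'inflation', 'error']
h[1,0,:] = ['chest', 'conversation', 'goal']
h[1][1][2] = 'direction'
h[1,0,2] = 'goal'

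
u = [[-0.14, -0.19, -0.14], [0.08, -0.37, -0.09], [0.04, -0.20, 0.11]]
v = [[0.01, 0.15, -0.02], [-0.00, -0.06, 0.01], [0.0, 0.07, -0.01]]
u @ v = [[-0.0, -0.02, 0.0], [0.00, 0.03, -0.00], [0.0, 0.03, -0.00]]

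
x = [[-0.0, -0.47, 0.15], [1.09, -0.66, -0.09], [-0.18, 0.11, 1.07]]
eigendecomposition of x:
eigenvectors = [[(-0.25-0.49j), -0.25+0.49j, 0.13+0.00j], [-0.83+0.00j, -0.83-0.00j, (0.03+0j)], [(0.05-0.04j), 0.05+0.04j, (0.99+0j)]]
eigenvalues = [(-0.32+0.64j), (-0.32-0.64j), (1.05+0j)]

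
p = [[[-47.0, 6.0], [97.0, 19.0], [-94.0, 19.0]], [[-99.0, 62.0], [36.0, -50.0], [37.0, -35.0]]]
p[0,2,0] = -94.0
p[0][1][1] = 19.0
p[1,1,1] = -50.0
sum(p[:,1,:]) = 102.0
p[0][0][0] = -47.0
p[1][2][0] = 37.0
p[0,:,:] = [[-47.0, 6.0], [97.0, 19.0], [-94.0, 19.0]]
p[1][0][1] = 62.0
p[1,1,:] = [36.0, -50.0]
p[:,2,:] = [[-94.0, 19.0], [37.0, -35.0]]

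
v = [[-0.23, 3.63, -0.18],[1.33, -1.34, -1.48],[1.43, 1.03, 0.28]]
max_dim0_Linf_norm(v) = 3.63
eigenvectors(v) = [[(0.76+0j), -0.37-0.50j, -0.37+0.50j], [-0.64+0.00j, (0.04-0.32j), 0.04+0.32j], [-0.12+0.00j, -0.71+0.00j, (-0.71-0j)]]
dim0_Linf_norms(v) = [1.43, 3.63, 1.48]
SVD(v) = [[-0.89, 0.21, 0.41], [0.41, 0.78, 0.48], [-0.22, 0.59, -0.78]] @ diag([4.044867883690263, 2.125247447832945, 1.1505073180865002]) @ [[0.11, -0.99, -0.13],[0.86, 0.15, -0.48],[-0.49, 0.06, -0.87]]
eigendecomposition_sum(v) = [[(-1.33+0j), 2.11-0.00j, 0.82-0.00j], [1.11-0.00j, -1.76+0.00j, -0.69+0.00j], [(0.22-0j), -0.34+0.00j, -0.13+0.00j]] + [[0.55+0.25j, 0.76+0.18j, -0.50+0.60j], [0.11+0.29j, 0.21+0.34j, (-0.4+0.04j)], [0.61-0.33j, 0.69-0.57j, 0.21+0.87j]] + [[(0.55-0.25j), (0.76-0.18j), -0.50-0.60j], [(0.11-0.29j), (0.21-0.34j), -0.40-0.04j], [0.61+0.33j, (0.69+0.57j), 0.21-0.87j]]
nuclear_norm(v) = 7.32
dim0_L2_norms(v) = [1.97, 4.0, 1.52]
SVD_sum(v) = [[-0.38, 3.53, 0.45],[0.17, -1.63, -0.21],[-0.1, 0.89, 0.11]] + [[0.38, 0.07, -0.21],[1.43, 0.25, -0.8],[1.08, 0.19, -0.61]] + [[-0.24, 0.03, -0.41], [-0.27, 0.03, -0.48], [0.44, -0.05, 0.77]]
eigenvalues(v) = [(-3.23+0j), (0.97+1.46j), (0.97-1.46j)]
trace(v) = -1.29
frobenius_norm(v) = 4.71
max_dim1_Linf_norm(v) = 3.63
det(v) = -9.89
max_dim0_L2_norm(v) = 4.0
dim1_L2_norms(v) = [3.64, 2.4, 1.78]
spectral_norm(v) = 4.04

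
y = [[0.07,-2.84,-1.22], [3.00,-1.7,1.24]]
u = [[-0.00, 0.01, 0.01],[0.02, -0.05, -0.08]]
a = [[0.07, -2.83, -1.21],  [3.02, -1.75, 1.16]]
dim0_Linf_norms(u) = [0.02, 0.05, 0.08]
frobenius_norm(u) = 0.10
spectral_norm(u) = 0.10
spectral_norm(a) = 3.97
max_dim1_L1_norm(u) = 0.15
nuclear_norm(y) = 6.67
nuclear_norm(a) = 6.66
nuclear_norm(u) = 0.10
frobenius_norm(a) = 4.80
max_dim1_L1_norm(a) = 5.93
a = u + y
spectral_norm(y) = 3.94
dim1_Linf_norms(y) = [2.84, 3.0]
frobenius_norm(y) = 4.79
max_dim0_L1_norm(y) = 4.54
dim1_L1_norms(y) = [4.13, 5.94]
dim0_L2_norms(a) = [3.02, 3.33, 1.68]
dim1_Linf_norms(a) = [2.83, 3.02]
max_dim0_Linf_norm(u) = 0.08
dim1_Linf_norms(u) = [0.01, 0.08]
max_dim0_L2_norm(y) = 3.31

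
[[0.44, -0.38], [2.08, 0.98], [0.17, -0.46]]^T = [[0.44,2.08,0.17], [-0.38,0.98,-0.46]]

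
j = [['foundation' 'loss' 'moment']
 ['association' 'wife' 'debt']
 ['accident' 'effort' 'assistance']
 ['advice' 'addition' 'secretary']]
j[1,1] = 'wife'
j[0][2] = 'moment'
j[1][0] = 'association'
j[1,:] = ['association', 'wife', 'debt']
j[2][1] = 'effort'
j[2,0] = 'accident'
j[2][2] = 'assistance'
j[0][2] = 'moment'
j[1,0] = 'association'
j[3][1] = 'addition'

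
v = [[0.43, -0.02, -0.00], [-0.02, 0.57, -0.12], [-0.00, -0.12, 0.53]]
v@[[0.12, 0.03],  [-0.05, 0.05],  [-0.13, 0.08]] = [[0.05,0.01],[-0.02,0.02],[-0.06,0.04]]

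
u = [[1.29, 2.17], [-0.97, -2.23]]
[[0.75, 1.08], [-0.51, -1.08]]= u @ [[0.73, 0.06],  [-0.09, 0.46]]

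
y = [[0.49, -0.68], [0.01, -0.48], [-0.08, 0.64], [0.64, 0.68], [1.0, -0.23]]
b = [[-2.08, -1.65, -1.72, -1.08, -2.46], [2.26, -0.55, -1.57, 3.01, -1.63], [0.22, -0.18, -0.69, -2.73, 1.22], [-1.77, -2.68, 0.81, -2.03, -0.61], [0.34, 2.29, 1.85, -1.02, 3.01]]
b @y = [[-4.05, 0.94], [1.52, 0.14], [-0.37, -2.64], [-2.87, 1.77], [2.4, -1.53]]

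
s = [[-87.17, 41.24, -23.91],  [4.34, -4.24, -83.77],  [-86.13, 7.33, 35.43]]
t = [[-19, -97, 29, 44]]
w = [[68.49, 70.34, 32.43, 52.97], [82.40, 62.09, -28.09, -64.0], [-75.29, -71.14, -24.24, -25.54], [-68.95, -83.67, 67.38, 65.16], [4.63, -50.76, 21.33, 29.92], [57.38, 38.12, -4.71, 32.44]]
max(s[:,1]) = 41.24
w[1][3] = -64.0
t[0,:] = [-19, -97, 29, 44]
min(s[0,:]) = -87.17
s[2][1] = 7.33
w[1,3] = -64.0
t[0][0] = -19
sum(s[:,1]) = 44.33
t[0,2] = 29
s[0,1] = 41.24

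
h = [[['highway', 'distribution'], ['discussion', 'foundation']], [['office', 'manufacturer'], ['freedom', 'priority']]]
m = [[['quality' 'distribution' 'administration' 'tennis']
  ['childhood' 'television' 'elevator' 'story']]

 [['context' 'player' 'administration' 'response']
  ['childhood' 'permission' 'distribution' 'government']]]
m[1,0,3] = 'response'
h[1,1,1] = 'priority'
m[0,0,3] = 'tennis'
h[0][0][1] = 'distribution'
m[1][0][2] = 'administration'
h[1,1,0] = 'freedom'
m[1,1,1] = 'permission'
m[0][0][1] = 'distribution'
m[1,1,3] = 'government'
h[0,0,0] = 'highway'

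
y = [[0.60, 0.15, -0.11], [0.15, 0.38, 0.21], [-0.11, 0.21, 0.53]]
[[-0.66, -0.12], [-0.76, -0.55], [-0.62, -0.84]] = y @ [[-1.01, -0.34],[-1.08, -0.5],[-0.95, -1.46]]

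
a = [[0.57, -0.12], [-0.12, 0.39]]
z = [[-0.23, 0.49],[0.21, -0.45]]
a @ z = [[-0.16, 0.33], [0.11, -0.23]]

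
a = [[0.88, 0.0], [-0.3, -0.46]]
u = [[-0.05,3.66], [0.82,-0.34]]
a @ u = [[-0.04, 3.22], [-0.36, -0.94]]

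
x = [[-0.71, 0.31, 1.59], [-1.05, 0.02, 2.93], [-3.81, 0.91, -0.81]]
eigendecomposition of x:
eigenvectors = [[-0.41+0.09j,(-0.41-0.09j),-0.22+0.00j],[(-0.77+0j),-0.77-0.00j,-0.95+0.00j],[-0.06-0.47j,-0.06+0.47j,(0.21+0j)]]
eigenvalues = [(-0.32+1.9j), (-0.32-1.9j), (-0.87+0j)]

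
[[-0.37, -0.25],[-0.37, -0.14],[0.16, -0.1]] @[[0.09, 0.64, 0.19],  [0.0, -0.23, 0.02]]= [[-0.03, -0.18, -0.08], [-0.03, -0.20, -0.07], [0.01, 0.13, 0.03]]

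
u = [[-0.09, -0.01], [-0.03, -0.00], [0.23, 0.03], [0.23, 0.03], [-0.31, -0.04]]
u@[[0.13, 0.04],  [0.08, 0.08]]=[[-0.01, -0.00], [-0.00, -0.00], [0.03, 0.01], [0.03, 0.01], [-0.04, -0.02]]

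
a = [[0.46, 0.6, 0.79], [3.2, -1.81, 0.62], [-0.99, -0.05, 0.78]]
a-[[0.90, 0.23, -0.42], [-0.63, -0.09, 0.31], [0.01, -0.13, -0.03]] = [[-0.44, 0.37, 1.21], [3.83, -1.72, 0.31], [-1.0, 0.08, 0.81]]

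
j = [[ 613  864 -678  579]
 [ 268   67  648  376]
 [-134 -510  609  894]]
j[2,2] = 609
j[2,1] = -510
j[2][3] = 894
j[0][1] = 864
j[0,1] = 864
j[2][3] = 894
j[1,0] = 268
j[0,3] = 579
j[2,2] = 609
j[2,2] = 609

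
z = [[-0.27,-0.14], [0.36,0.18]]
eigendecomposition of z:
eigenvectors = [[-0.55,0.5], [0.83,-0.86]]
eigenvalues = [-0.06, -0.03]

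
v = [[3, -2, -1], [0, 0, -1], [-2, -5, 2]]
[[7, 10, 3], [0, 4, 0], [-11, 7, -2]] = v @ [[3, 0, 1], [1, -3, 0], [0, -4, 0]]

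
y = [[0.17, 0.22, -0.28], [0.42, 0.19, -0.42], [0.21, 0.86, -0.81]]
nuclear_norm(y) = 1.72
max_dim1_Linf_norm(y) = 0.86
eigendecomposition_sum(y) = [[0.03+0.00j, -0.01+0.00j, -0.01+0.00j], [(0.03+0j), -0.01+0.00j, (-0.01+0j)], [0.04+0.00j, (-0.01+0j), -0.01+0.00j]] + [[0.07-0.34j, 0.11+0.39j, (-0.14-0.08j)],[(0.19-0.54j), 0.10+0.66j, -0.21-0.17j],[0.08-0.94j, (0.44+1.01j), (-0.4-0.18j)]] + [[(0.07+0.34j), (0.11-0.39j), (-0.14+0.08j)], [0.19+0.54j, 0.10-0.66j, -0.21+0.17j], [0.08+0.94j, 0.44-1.01j, -0.40+0.18j]]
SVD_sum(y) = [[0.11, 0.25, -0.27], [0.16, 0.35, -0.38], [0.35, 0.78, -0.83]] + [[0.06, -0.03, -0.01], [0.26, -0.16, -0.04], [-0.14, 0.09, 0.02]] + [[0.00, 0.0, 0.0], [-0.00, -0.0, -0.00], [-0.00, -0.00, -0.0]]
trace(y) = -0.45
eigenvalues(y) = [(0.01+0j), (-0.23+0.14j), (-0.23-0.14j)]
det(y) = 0.00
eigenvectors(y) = [[(-0.46+0j), (-0.3-0.04j), (-0.3+0.04j)], [(-0.55+0j), -0.48-0.13j, -0.48+0.13j], [(-0.7+0j), (-0.82+0j), (-0.82-0j)]]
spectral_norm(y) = 1.36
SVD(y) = [[-0.29, -0.18, -0.94], [-0.40, -0.87, 0.29], [-0.87, 0.46, 0.18]] @ diag([1.3625999045780537, 0.3573784158498262, 0.0014723887214374508]) @ [[-0.29, -0.65, 0.7],  [-0.84, 0.52, 0.13],  [-0.45, -0.55, -0.7]]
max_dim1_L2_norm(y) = 1.2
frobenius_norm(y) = 1.41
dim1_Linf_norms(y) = [0.28, 0.42, 0.86]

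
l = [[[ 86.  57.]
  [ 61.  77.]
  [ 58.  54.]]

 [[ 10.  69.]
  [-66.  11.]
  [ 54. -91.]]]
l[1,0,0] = 10.0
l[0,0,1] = 57.0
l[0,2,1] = 54.0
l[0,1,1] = 77.0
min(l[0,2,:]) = 54.0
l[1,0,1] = 69.0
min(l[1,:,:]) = -91.0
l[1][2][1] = -91.0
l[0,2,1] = 54.0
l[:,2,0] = [58.0, 54.0]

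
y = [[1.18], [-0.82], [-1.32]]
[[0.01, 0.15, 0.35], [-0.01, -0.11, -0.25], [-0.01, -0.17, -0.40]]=y @ [[0.01, 0.13, 0.30]]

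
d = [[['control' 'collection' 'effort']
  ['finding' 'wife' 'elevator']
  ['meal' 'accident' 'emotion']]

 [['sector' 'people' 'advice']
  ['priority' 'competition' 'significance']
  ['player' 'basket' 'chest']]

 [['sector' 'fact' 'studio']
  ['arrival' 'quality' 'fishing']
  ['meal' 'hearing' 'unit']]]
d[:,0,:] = [['control', 'collection', 'effort'], ['sector', 'people', 'advice'], ['sector', 'fact', 'studio']]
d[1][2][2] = 'chest'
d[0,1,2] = 'elevator'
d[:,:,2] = [['effort', 'elevator', 'emotion'], ['advice', 'significance', 'chest'], ['studio', 'fishing', 'unit']]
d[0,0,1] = 'collection'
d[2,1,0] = 'arrival'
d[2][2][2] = 'unit'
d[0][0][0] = 'control'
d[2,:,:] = [['sector', 'fact', 'studio'], ['arrival', 'quality', 'fishing'], ['meal', 'hearing', 'unit']]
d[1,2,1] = 'basket'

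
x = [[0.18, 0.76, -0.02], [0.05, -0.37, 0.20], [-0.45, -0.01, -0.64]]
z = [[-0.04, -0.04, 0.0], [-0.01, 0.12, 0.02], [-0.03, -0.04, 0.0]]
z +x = [[0.14, 0.72, -0.02], [0.04, -0.25, 0.22], [-0.48, -0.05, -0.64]]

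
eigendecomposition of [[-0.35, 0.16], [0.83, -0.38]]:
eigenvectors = [[0.42, -0.39], [0.91, 0.92]]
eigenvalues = [-0.0, -0.73]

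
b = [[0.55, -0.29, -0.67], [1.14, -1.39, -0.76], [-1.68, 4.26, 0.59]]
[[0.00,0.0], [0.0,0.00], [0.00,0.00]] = b @[[-0.00, -0.0],  [-0.0, -0.0],  [0.0, 0.00]]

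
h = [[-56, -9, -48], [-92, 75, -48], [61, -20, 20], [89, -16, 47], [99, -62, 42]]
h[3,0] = 89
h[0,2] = -48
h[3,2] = 47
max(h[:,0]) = 99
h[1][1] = 75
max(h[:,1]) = 75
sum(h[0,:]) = -113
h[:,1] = [-9, 75, -20, -16, -62]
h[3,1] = -16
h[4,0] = 99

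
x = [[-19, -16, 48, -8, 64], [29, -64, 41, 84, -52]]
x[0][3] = -8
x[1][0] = 29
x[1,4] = -52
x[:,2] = [48, 41]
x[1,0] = 29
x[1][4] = -52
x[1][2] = 41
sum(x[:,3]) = 76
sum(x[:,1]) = -80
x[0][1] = -16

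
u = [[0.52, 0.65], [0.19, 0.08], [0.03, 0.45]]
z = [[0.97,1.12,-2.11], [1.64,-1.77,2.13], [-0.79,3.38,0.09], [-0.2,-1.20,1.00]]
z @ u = [[0.65, -0.23], [0.58, 1.88], [0.23, -0.2], [-0.3, 0.22]]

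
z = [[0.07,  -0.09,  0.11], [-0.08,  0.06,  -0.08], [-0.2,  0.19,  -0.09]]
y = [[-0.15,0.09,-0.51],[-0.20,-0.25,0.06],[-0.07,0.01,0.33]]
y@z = [[0.08, -0.08, 0.02], [-0.01, 0.01, -0.01], [-0.07, 0.07, -0.04]]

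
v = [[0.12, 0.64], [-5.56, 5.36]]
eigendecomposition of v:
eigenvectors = [[-0.62, -0.14], [-0.78, -0.99]]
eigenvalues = [0.92, 4.56]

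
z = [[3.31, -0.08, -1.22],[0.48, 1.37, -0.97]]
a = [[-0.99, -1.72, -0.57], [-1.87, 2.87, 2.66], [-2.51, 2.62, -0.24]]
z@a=[[-0.07, -9.12, -1.81], [-0.60, 0.56, 3.60]]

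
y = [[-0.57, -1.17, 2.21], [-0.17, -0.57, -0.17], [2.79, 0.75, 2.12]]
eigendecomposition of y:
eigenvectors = [[0.48, -0.83, -0.56], [-0.06, -0.03, 0.74], [0.88, 0.56, 0.38]]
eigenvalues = [3.6, -2.09, -0.53]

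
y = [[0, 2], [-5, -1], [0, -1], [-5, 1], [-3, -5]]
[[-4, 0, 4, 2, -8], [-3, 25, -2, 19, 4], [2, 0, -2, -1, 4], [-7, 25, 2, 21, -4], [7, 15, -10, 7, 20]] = y @ [[1, -5, 0, -4, 0], [-2, 0, 2, 1, -4]]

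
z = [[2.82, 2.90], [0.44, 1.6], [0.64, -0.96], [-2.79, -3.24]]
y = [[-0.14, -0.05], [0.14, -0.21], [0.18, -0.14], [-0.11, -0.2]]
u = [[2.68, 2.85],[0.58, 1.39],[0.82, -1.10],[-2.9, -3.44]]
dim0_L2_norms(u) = [4.07, 4.81]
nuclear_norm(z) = 7.42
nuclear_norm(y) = 0.61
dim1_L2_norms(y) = [0.15, 0.25, 0.23, 0.23]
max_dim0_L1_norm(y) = 0.6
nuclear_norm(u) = 7.56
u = z + y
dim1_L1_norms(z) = [5.72, 2.04, 1.6, 6.03]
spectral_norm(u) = 6.14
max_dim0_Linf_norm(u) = 3.44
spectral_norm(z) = 6.08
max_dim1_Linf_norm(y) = 0.21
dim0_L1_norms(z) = [6.69, 8.7]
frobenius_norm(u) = 6.30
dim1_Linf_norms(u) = [2.85, 1.39, 1.1, 3.44]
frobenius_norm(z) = 6.22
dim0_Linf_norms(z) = [2.82, 3.24]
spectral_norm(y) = 0.35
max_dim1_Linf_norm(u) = 3.44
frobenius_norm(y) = 0.44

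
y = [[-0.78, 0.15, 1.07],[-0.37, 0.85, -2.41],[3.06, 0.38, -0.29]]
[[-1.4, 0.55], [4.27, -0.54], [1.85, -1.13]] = y@ [[0.3, -0.34], [1.47, -0.02], [-1.30, 0.27]]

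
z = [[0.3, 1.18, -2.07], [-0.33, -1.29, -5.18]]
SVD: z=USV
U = [[-0.33, -0.94], [-0.94, 0.33]]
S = [5.64, 1.61]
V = [[0.04, 0.15, 0.99], [-0.24, -0.96, 0.15]]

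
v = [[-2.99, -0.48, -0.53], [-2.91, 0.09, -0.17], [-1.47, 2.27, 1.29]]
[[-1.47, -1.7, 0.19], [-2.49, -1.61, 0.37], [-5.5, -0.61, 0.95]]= v @[[0.76,  0.29,  -0.16], [-2.21,  -2.02,  0.01], [0.49,  3.41,  0.54]]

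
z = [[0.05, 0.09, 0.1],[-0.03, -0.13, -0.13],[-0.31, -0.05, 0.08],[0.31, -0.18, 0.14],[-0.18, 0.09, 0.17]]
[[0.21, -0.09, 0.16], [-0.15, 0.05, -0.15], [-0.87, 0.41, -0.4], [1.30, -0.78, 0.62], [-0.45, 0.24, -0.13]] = z@[[3.23,-1.68,1.55],[-0.75,0.84,-0.1],[1.17,-0.8,0.9]]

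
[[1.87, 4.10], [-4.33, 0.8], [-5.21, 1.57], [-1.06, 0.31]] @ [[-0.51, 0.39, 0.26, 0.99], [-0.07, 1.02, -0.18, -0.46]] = [[-1.24, 4.91, -0.25, -0.03], [2.15, -0.87, -1.27, -4.65], [2.55, -0.43, -1.64, -5.88], [0.52, -0.10, -0.33, -1.19]]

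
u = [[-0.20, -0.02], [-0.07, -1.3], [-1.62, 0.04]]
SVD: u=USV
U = [[-0.12, -0.01], [-0.07, -1.0], [-0.99, 0.07]]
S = [1.63, 1.3]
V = [[1.0, 0.03], [-0.03, 1.00]]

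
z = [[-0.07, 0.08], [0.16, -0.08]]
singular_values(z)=[0.21, 0.04]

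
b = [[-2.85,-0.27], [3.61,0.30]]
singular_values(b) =[4.62, 0.03]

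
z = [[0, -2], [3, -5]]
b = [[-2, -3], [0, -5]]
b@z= [[-9, 19], [-15, 25]]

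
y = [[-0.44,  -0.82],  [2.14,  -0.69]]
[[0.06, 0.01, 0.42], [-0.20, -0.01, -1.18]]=y@[[-0.10, -0.01, -0.61],[-0.02, -0.01, -0.18]]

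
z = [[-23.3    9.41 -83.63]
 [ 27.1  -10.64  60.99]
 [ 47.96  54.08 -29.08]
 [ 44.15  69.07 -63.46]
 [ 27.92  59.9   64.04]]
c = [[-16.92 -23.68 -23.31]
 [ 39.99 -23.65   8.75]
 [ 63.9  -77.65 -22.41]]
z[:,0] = [-23.3, 27.1, 47.96, 44.15, 27.92]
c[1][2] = 8.75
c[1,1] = -23.65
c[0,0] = -16.92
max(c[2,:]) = 63.9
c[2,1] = -77.65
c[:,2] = [-23.31, 8.75, -22.41]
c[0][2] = -23.31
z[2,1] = 54.08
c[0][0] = -16.92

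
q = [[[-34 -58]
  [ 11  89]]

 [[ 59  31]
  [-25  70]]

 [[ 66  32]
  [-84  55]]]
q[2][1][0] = -84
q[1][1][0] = -25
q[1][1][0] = -25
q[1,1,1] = 70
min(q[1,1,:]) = -25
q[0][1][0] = 11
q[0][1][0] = 11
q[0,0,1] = -58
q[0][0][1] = -58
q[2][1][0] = -84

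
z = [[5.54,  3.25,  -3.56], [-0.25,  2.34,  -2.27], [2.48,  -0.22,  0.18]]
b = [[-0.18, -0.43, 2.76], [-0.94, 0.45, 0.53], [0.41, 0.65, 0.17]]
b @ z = [[5.96, -2.2, 2.11], [-4.01, -2.12, 2.42], [2.53, 2.82, -2.90]]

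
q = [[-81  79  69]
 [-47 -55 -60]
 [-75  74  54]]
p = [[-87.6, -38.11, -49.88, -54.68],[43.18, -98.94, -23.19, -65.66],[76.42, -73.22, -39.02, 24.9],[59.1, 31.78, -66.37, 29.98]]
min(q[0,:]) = -81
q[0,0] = -81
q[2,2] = 54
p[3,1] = 31.78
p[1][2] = -23.19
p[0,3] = -54.68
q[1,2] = -60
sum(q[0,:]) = 67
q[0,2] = 69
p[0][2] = -49.88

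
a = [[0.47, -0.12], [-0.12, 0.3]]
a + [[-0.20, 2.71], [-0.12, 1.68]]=[[0.27, 2.59], [-0.24, 1.98]]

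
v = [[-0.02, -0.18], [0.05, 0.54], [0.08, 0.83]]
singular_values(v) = [1.01, 0.0]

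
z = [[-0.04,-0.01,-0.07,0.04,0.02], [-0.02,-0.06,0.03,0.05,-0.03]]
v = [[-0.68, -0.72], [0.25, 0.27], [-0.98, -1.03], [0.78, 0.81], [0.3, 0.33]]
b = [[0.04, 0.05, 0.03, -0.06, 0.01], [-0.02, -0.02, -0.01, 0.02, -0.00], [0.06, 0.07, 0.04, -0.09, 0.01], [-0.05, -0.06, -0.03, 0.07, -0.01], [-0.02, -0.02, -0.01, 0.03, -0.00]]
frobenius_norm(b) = 0.21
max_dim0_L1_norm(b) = 0.27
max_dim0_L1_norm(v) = 3.16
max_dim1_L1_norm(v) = 2.01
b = v @ z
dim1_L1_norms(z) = [0.18, 0.19]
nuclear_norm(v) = 2.16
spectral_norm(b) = 0.20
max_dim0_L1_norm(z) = 0.1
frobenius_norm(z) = 0.13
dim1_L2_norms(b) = [0.09, 0.04, 0.14, 0.11, 0.04]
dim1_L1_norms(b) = [0.19, 0.07, 0.27, 0.22, 0.08]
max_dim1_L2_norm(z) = 0.09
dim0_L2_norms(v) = [1.48, 1.55]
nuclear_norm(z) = 0.18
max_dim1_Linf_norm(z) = 0.07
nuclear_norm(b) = 0.22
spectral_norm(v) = 2.14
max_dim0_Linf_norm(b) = 0.09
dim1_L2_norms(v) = [0.99, 0.37, 1.42, 1.12, 0.45]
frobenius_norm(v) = 2.14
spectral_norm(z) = 0.10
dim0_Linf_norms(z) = [0.04, 0.06, 0.07, 0.05, 0.03]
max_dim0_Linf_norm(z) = 0.07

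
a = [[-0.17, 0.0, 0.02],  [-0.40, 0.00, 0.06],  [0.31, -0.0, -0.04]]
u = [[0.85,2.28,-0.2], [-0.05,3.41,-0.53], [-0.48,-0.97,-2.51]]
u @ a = [[-1.12,0.00,0.16], [-1.52,0.00,0.22], [-0.31,0.00,0.03]]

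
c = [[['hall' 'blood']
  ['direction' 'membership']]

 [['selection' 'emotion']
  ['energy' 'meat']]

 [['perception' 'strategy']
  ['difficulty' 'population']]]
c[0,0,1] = 'blood'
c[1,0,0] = 'selection'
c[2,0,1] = 'strategy'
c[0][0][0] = 'hall'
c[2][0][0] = 'perception'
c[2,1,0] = 'difficulty'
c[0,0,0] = 'hall'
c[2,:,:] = [['perception', 'strategy'], ['difficulty', 'population']]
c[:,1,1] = ['membership', 'meat', 'population']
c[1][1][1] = 'meat'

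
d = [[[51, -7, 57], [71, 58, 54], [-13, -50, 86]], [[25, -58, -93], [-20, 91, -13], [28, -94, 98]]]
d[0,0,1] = -7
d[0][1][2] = 54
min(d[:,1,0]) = -20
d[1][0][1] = -58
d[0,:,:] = [[51, -7, 57], [71, 58, 54], [-13, -50, 86]]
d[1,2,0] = 28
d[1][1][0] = -20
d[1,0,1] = -58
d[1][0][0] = 25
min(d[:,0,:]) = -93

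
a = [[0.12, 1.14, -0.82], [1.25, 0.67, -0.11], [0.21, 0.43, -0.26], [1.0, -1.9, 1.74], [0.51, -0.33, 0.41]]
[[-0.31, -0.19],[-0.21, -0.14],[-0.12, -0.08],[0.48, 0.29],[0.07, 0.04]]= a @ [[-0.06, -0.04], [-0.19, -0.12], [0.1, 0.06]]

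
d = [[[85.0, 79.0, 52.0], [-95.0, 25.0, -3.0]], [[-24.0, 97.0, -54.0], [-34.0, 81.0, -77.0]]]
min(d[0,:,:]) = -95.0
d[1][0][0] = -24.0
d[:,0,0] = [85.0, -24.0]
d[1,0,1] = 97.0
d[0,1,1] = 25.0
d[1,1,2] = -77.0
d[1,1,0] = -34.0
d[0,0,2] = 52.0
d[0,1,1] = 25.0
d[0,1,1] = 25.0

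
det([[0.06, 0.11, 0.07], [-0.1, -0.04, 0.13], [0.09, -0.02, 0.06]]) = 0.002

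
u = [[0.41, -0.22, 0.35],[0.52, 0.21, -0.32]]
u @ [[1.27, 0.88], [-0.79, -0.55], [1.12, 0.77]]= [[1.09,  0.75],  [0.14,  0.10]]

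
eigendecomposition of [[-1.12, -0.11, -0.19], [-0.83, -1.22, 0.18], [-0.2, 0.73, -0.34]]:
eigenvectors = [[0.05+0.14j, (0.05-0.14j), -0.20+0.00j],[-0.79+0.00j, -0.79-0.00j, (0.29+0j)],[0.59+0.10j, 0.59-0.10j, (0.94+0j)]]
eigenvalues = [(-1.3+0.12j), (-1.3-0.12j), (-0.07+0j)]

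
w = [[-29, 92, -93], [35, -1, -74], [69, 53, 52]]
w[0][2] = -93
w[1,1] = -1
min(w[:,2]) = -93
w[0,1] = 92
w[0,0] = -29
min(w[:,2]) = -93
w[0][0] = -29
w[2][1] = 53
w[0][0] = -29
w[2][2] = 52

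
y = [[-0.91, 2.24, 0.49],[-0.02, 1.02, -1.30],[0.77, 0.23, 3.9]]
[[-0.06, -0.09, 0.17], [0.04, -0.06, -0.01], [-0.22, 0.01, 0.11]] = y @[[-0.03, -0.02, -0.07], [-0.03, -0.05, 0.04], [-0.05, 0.01, 0.04]]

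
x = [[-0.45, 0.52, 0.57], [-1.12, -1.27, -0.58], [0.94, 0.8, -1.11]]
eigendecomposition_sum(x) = [[0.09+0.46j, 0.37+0.20j, (0.04+0.23j)], [(-0.57-0.44j), -0.64+0.14j, (-0.28-0.23j)], [(-0.14+0.39j), 0.19+0.32j, -0.08+0.19j]] + [[(0.09-0.46j), (0.37-0.2j), (0.04-0.23j)], [(-0.57+0.44j), (-0.64-0.14j), (-0.28+0.23j)], [(-0.14-0.39j), 0.19-0.32j, -0.08-0.19j]] + [[-0.63+0.00j, -0.22+0.00j, (0.49+0j)], [(0.02-0j), 0.01-0.00j, (-0.02-0j)], [1.22-0.00j, 0.43-0.00j, -0.96-0.00j]]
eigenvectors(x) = [[(-0.37-0.32j),(-0.37+0.32j),-0.46+0.00j], [0.76+0.00j,(0.76-0j),(0.02+0j)], [-0.13-0.41j,(-0.13+0.41j),(0.89+0j)]]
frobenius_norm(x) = 2.60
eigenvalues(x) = [(-0.63+0.79j), (-0.63-0.79j), (-1.58+0j)]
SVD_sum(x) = [[-0.02,-0.02,0.00], [-1.11,-1.12,0.22], [0.96,0.96,-0.19]] + [[-0.12, 0.26, 0.72],[0.12, -0.27, -0.74],[0.14, -0.3, -0.84]] + [[-0.31, 0.28, -0.15], [-0.13, 0.11, -0.06], [-0.15, 0.14, -0.08]]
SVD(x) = [[-0.01, -0.54, -0.84], [-0.76, 0.56, -0.34], [0.65, 0.63, -0.42]] @ diag([2.1030476616823925, 1.4321240123899082, 0.5323639223580506]) @ [[0.70, 0.70, -0.14],[0.15, -0.33, -0.93],[0.7, -0.63, 0.34]]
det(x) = -1.60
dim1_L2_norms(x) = [0.89, 1.79, 1.66]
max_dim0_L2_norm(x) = 1.59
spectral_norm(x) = 2.10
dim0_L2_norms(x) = [1.53, 1.59, 1.38]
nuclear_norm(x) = 4.07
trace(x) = -2.83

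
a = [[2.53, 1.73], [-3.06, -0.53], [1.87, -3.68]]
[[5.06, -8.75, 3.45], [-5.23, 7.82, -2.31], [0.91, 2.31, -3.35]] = a@[[1.61, -2.25, 0.55], [0.57, -1.77, 1.19]]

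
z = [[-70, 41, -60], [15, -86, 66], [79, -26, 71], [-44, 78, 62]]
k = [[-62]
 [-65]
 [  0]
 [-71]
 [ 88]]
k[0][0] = -62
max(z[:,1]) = 78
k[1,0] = -65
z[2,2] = 71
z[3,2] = 62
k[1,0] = -65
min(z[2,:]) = -26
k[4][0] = 88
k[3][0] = -71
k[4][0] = 88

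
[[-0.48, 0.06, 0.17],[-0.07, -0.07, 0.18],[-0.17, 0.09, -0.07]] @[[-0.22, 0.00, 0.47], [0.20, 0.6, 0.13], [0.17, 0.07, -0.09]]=[[0.15,0.05,-0.23], [0.03,-0.03,-0.06], [0.04,0.05,-0.06]]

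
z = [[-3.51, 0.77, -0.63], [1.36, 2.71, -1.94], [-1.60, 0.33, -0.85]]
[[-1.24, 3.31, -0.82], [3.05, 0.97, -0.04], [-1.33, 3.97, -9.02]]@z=[[10.17,  7.74,  -4.94], [-9.32,  4.96,  -3.77], [24.50,  6.76,  0.80]]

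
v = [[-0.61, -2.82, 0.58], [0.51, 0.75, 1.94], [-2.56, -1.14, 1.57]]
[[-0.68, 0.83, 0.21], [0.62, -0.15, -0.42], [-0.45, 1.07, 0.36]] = v @ [[0.18,-0.27,-0.20],[0.24,-0.22,-0.06],[0.18,0.08,-0.14]]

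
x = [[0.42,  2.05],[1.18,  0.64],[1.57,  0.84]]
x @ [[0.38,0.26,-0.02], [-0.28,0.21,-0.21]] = [[-0.41, 0.54, -0.44], [0.27, 0.44, -0.16], [0.36, 0.58, -0.21]]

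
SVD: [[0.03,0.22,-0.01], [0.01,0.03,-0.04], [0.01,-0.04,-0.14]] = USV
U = [[-0.97,-0.16,0.18], [-0.12,-0.29,-0.95], [0.21,-0.94,0.26]]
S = [0.23, 0.15, 0.0]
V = [[-0.12, -0.99, -0.06], [-0.12, -0.05, 0.99], [-0.99, 0.13, -0.11]]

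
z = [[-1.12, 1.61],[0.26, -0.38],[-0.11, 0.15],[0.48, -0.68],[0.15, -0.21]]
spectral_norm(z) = 2.20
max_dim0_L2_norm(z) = 1.81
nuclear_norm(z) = 2.21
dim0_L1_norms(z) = [2.12, 3.03]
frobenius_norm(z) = 2.20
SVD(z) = [[-0.89, 0.23], [0.21, -0.47], [-0.08, -0.52], [0.38, 0.57], [0.12, 0.35]] @ diag([2.2028226333018797, 0.008511534113981553]) @ [[0.57, -0.82], [0.82, 0.57]]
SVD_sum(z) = [[-1.12, 1.61], [0.26, -0.38], [-0.11, 0.15], [0.48, -0.68], [0.15, -0.21]] + [[0.0, 0.00], [-0.0, -0.00], [-0.00, -0.00], [0.0, 0.00], [0.0, 0.00]]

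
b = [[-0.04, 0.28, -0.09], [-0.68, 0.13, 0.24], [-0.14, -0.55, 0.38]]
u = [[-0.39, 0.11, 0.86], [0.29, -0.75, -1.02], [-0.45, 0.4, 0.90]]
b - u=[[0.35, 0.17, -0.95], [-0.97, 0.88, 1.26], [0.31, -0.95, -0.52]]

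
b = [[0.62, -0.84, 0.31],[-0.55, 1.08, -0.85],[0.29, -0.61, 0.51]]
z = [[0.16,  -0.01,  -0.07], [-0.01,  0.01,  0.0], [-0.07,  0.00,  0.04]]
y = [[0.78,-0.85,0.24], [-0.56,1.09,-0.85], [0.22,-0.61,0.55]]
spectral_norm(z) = 0.19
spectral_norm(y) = 2.02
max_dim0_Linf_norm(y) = 1.09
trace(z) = 0.21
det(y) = -0.02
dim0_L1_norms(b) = [1.46, 2.53, 1.67]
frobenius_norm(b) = 2.02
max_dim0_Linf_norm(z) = 0.16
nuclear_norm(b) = 2.33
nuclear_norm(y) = 2.53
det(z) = 0.00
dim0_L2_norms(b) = [0.88, 1.5, 1.04]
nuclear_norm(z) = 0.21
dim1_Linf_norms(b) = [0.84, 1.08, 0.61]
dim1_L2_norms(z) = [0.17, 0.01, 0.08]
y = b + z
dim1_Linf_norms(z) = [0.16, 0.01, 0.07]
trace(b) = 2.21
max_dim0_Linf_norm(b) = 1.08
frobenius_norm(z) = 0.19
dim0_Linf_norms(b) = [0.62, 1.08, 0.85]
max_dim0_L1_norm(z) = 0.24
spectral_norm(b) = 2.00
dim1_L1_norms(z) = [0.24, 0.02, 0.11]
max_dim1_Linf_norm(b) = 1.08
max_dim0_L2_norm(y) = 1.51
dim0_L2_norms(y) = [0.99, 1.51, 1.04]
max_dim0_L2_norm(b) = 1.5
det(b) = -0.00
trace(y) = 2.42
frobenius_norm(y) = 2.08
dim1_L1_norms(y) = [1.87, 2.5, 1.38]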